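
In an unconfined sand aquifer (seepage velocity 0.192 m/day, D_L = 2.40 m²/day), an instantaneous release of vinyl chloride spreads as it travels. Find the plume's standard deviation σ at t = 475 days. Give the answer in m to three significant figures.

Dispersive spreading gives a Gaussian with σ² = 2Dt; advection only shifts the center.
σ = √(2 × 2.40 × 475) = 47.7 m.

47.7 m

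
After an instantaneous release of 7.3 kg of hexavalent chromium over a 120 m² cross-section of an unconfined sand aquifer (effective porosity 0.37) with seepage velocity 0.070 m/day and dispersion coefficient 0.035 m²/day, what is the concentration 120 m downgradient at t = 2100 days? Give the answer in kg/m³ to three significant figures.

For an instantaneous plane source, C(x,t) = M/(n_e·A·√(4πDt)) · exp(−(x−vt)²/(4Dt)), with n_e·A the pore (flow) area.
Plume center vt = 0.070 × 2100 = 147 m, so the well at 120 m is 27 m upgradient of the peak.
√(4πDt) = 30.39 m, giving peak height M/(n_e·A·√(4πDt)) = 7.3/(0.37 × 120 × 30.39) = 0.005410 kg/m³.
(x−vt)²/(4Dt) = (-27)²/(4 × 0.035 × 2100) = 2.480; exp(−2.480) = 0.08374.
C = 0.005410 × 0.08374 = 0.000453 kg/m³.

0.000453 kg/m³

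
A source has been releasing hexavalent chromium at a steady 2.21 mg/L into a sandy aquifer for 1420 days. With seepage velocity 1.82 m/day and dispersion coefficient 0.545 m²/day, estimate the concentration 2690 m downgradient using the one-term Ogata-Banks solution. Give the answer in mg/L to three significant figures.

0.00803 mg/L

For a continuous step input, C/C₀ ≈ ½·erfc((x−vt)/(2√(Dt))).
vt = 1.82 × 1420 = 2584.4 m and 2√(Dt) = 2√(0.545 × 1420) = 55.64 m.
Argument (x−vt)/(2√(Dt)) = (2690 − 2584.4)/55.64 = 1.898; ½·erfc(1.898) = 0.003635.
C = 2.21 × 0.003635 = 0.00803 mg/L.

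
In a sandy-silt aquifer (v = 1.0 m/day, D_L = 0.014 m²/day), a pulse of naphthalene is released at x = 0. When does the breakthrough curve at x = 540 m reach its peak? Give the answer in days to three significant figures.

For the 1D instantaneous-source solution, setting ∂C/∂t = 0 at fixed x gives v²t² + 2Dt − x² = 0, so t = (√(D² + v²x²) − D)/v².
√(D² + v²x²) = √(0.014² + 1.0² × 540²) = 540.0; v² = 1.
t = (540.0 − 0.014)/1 = 540 days (vs. the pure-advection estimate x/v = 540 d).

540 days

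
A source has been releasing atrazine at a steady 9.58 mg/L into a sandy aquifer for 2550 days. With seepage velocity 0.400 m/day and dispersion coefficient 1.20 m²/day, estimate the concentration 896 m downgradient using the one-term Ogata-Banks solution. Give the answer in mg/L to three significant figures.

9.04 mg/L

For a continuous step input, C/C₀ ≈ ½·erfc((x−vt)/(2√(Dt))).
vt = 0.400 × 2550 = 1020 m and 2√(Dt) = 2√(1.20 × 2550) = 110.6 m.
Argument (x−vt)/(2√(Dt)) = (896 − 1020)/110.6 = -1.121; ½·erfc(-1.121) = 0.9436.
C = 9.58 × 0.9436 = 9.04 mg/L.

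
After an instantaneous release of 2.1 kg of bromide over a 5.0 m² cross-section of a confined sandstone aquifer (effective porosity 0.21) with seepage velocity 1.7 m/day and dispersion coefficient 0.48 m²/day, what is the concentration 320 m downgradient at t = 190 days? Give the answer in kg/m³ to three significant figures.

0.0576 kg/m³

For an instantaneous plane source, C(x,t) = M/(n_e·A·√(4πDt)) · exp(−(x−vt)²/(4Dt)), with n_e·A the pore (flow) area.
Plume center vt = 1.7 × 190 = 323 m, so the well at 320 m is 3 m upgradient of the peak.
√(4πDt) = 33.85 m, giving peak height M/(n_e·A·√(4πDt)) = 2.1/(0.21 × 5.0 × 33.85) = 0.05908 kg/m³.
(x−vt)²/(4Dt) = (-3)²/(4 × 0.48 × 190) = 0.02467; exp(−0.02467) = 0.9756.
C = 0.05908 × 0.9756 = 0.0576 kg/m³.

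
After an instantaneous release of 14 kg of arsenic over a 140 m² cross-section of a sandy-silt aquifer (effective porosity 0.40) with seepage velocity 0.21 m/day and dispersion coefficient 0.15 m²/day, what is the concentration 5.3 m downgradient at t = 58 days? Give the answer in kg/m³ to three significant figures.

0.00614 kg/m³

For an instantaneous plane source, C(x,t) = M/(n_e·A·√(4πDt)) · exp(−(x−vt)²/(4Dt)), with n_e·A the pore (flow) area.
Plume center vt = 0.21 × 58 = 12.18 m, so the well at 5.3 m is 6.88 m upgradient of the peak.
√(4πDt) = 10.46 m, giving peak height M/(n_e·A·√(4πDt)) = 14/(0.40 × 140 × 10.46) = 0.02390 kg/m³.
(x−vt)²/(4Dt) = (-6.88)²/(4 × 0.15 × 58) = 1.360; exp(−1.360) = 0.2567.
C = 0.02390 × 0.2567 = 0.00614 kg/m³.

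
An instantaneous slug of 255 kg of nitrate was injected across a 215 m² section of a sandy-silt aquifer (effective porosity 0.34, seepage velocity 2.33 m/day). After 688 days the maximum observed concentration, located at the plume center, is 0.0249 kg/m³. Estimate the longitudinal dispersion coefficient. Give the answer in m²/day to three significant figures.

At the plume center C_max = M/(n_e·A·√(4πDt)), so D = M²/(4πt·(n_e·A·C_max)²).
n_e·A·C_max = 0.34 × 215 × 0.0249 = 1.820 kg/m.
D = 255²/(4π × 688 × 1.820²) = 2.27 m²/day.

2.27 m²/day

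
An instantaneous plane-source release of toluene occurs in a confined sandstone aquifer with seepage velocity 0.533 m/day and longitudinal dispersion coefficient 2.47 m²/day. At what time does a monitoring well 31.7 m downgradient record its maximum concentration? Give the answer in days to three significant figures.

51.4 days

For the 1D instantaneous-source solution, setting ∂C/∂t = 0 at fixed x gives v²t² + 2Dt − x² = 0, so t = (√(D² + v²x²) − D)/v².
√(D² + v²x²) = √(2.47² + 0.533² × 31.7²) = 17.08; v² = 0.284089.
t = (17.08 − 2.47)/0.284089 = 51.4 days (vs. the pure-advection estimate x/v = 59.5 d).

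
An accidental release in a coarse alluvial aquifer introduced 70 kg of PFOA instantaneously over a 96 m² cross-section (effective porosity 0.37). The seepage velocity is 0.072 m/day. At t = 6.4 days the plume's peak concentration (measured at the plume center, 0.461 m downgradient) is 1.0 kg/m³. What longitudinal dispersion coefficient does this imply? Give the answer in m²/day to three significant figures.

0.0483 m²/day

At the plume center C_max = M/(n_e·A·√(4πDt)), so D = M²/(4πt·(n_e·A·C_max)²).
n_e·A·C_max = 0.37 × 96 × 1.0 = 35.52 kg/m.
D = 70²/(4π × 6.4 × 35.52²) = 0.0483 m²/day.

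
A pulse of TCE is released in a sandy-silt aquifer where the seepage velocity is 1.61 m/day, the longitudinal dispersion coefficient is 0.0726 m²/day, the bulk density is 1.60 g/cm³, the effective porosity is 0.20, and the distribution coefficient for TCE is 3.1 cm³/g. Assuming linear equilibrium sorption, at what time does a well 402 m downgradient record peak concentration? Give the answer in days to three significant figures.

6440 days

Retardation factor R = 1 + ρ_b·K_d/n = 1 + 1.60 × 3.1/0.20 = 25.80.
Sorption retards both mechanisms: v_R = v/R = 0.06240 m/day, D_R = D/R = 0.002814 m²/day.
Peak time from v_R²t² + 2D_R t − x² = 0: t = (√(D_R² + v_R²x²) − D_R)/v_R².
√(D_R² + v_R²x²) = √(0.002814² + 0.06240² × 402²) = 25.08; v_R² = 0.003894.
t = (25.08 − 0.002814)/0.003894 = 6440 days.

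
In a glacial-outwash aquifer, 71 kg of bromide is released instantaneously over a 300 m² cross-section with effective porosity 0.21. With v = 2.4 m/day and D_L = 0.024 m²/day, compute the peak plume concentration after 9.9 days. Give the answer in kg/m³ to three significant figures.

0.652 kg/m³

The peak of an instantaneous 1D plume sits at x = vt; there the Gaussian factor is 1 and C_max = M/(n_e·A·√(4πDt)), where n_e·A is the pore area the mass is dissolved in.
√(4πDt) = √(4π × 0.024 × 9.9) = 1.728 m, so C_max = 71/(0.21 × 300 × 1.728) = 0.652 kg/m³.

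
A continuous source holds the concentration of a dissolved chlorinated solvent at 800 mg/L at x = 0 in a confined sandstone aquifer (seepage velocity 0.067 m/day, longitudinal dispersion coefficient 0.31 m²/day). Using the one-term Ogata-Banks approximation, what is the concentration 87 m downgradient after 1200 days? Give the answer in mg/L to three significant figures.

324 mg/L

For a continuous step input, C/C₀ ≈ ½·erfc((x−vt)/(2√(Dt))).
vt = 0.067 × 1200 = 80.4 m and 2√(Dt) = 2√(0.31 × 1200) = 38.57 m.
Argument (x−vt)/(2√(Dt)) = (87 − 80.4)/38.57 = 0.1711; ½·erfc(0.1711) = 0.4044.
C = 800 × 0.4044 = 324 mg/L.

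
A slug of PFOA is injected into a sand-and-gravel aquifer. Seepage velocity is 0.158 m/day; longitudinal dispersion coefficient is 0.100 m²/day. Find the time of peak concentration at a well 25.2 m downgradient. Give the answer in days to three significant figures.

156 days

For the 1D instantaneous-source solution, setting ∂C/∂t = 0 at fixed x gives v²t² + 2Dt − x² = 0, so t = (√(D² + v²x²) − D)/v².
√(D² + v²x²) = √(0.100² + 0.158² × 25.2²) = 3.983; v² = 0.024964.
t = (3.983 − 0.100)/0.024964 = 156 days (vs. the pure-advection estimate x/v = 159 d).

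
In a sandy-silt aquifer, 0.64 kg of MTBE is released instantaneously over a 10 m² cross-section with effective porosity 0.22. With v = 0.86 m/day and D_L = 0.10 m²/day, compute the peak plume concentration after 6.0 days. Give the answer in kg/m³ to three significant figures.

0.106 kg/m³

The peak of an instantaneous 1D plume sits at x = vt; there the Gaussian factor is 1 and C_max = M/(n_e·A·√(4πDt)), where n_e·A is the pore area the mass is dissolved in.
√(4πDt) = √(4π × 0.10 × 6.0) = 2.746 m, so C_max = 0.64/(0.22 × 10 × 2.746) = 0.106 kg/m³.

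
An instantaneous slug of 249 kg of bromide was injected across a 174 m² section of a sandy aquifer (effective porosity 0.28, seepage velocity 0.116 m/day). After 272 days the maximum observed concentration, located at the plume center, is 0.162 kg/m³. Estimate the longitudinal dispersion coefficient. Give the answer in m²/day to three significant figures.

0.291 m²/day

At the plume center C_max = M/(n_e·A·√(4πDt)), so D = M²/(4πt·(n_e·A·C_max)²).
n_e·A·C_max = 0.28 × 174 × 0.162 = 7.893 kg/m.
D = 249²/(4π × 272 × 7.893²) = 0.291 m²/day.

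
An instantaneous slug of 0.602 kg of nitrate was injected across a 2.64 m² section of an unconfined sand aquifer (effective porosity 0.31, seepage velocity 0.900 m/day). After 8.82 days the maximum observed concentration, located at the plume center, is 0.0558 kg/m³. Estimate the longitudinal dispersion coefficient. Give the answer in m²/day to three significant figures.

At the plume center C_max = M/(n_e·A·√(4πDt)), so D = M²/(4πt·(n_e·A·C_max)²).
n_e·A·C_max = 0.31 × 2.64 × 0.0558 = 0.04567 kg/m.
D = 0.602²/(4π × 8.82 × 0.04567²) = 1.57 m²/day.

1.57 m²/day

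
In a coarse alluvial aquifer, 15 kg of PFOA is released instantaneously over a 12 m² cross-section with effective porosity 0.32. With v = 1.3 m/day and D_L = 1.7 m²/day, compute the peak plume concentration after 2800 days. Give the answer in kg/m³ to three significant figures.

The peak of an instantaneous 1D plume sits at x = vt; there the Gaussian factor is 1 and C_max = M/(n_e·A·√(4πDt)), where n_e·A is the pore area the mass is dissolved in.
√(4πDt) = √(4π × 1.7 × 2800) = 244.6 m, so C_max = 15/(0.32 × 12 × 244.6) = 0.0160 kg/m³.

0.0160 kg/m³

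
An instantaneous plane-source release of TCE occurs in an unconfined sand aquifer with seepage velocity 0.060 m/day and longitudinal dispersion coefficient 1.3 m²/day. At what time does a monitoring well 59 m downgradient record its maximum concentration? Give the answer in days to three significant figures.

For the 1D instantaneous-source solution, setting ∂C/∂t = 0 at fixed x gives v²t² + 2Dt − x² = 0, so t = (√(D² + v²x²) − D)/v².
√(D² + v²x²) = √(1.3² + 0.060² × 59²) = 3.771; v² = 0.0036.
t = (3.771 − 1.3)/0.0036 = 686 days (vs. the pure-advection estimate x/v = 983 d).

686 days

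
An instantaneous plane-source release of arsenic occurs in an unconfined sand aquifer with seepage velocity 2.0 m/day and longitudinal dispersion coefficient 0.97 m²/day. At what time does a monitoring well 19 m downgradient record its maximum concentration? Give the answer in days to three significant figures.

For the 1D instantaneous-source solution, setting ∂C/∂t = 0 at fixed x gives v²t² + 2Dt − x² = 0, so t = (√(D² + v²x²) − D)/v².
√(D² + v²x²) = √(0.97² + 2.0² × 19²) = 38.01; v² = 4.
t = (38.01 − 0.97)/4 = 9.26 days (vs. the pure-advection estimate x/v = 9.50 d).

9.26 days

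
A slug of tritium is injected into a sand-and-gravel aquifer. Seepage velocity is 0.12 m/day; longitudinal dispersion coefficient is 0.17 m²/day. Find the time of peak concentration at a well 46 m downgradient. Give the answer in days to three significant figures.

372 days

For the 1D instantaneous-source solution, setting ∂C/∂t = 0 at fixed x gives v²t² + 2Dt − x² = 0, so t = (√(D² + v²x²) − D)/v².
√(D² + v²x²) = √(0.17² + 0.12² × 46²) = 5.523; v² = 0.0144.
t = (5.523 − 0.17)/0.0144 = 372 days (vs. the pure-advection estimate x/v = 383 d).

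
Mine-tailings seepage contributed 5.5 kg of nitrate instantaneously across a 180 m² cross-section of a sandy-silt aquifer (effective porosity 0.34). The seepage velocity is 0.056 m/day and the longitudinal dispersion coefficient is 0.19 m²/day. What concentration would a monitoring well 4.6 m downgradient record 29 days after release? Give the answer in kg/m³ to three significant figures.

For an instantaneous plane source, C(x,t) = M/(n_e·A·√(4πDt)) · exp(−(x−vt)²/(4Dt)), with n_e·A the pore (flow) area.
Plume center vt = 0.056 × 29 = 1.624 m, so the well at 4.6 m is 2.976 m downgradient of the peak.
√(4πDt) = 8.321 m, giving peak height M/(n_e·A·√(4πDt)) = 5.5/(0.34 × 180 × 8.321) = 0.01080 kg/m³.
(x−vt)²/(4Dt) = (2.976)²/(4 × 0.19 × 29) = 0.4018; exp(−0.4018) = 0.6691.
C = 0.01080 × 0.6691 = 0.00723 kg/m³.

0.00723 kg/m³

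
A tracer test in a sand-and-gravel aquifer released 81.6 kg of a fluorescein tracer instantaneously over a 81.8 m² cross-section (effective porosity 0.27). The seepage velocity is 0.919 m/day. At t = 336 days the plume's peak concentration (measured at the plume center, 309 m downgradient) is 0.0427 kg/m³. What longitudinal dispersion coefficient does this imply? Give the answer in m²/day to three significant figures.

1.77 m²/day

At the plume center C_max = M/(n_e·A·√(4πDt)), so D = M²/(4πt·(n_e·A·C_max)²).
n_e·A·C_max = 0.27 × 81.8 × 0.0427 = 0.9431 kg/m.
D = 81.6²/(4π × 336 × 0.9431²) = 1.77 m²/day.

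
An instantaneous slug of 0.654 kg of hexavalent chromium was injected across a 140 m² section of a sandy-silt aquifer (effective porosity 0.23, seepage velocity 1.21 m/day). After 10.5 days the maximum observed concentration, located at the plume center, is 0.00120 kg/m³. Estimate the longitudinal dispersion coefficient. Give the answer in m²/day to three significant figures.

At the plume center C_max = M/(n_e·A·√(4πDt)), so D = M²/(4πt·(n_e·A·C_max)²).
n_e·A·C_max = 0.23 × 140 × 0.00120 = 0.03864 kg/m.
D = 0.654²/(4π × 10.5 × 0.03864²) = 2.17 m²/day.

2.17 m²/day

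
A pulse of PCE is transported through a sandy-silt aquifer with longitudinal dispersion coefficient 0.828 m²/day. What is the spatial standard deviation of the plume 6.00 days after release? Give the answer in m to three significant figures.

Dispersive spreading gives a Gaussian with σ² = 2Dt; advection only shifts the center.
σ = √(2 × 0.828 × 6.00) = 3.15 m.

3.15 m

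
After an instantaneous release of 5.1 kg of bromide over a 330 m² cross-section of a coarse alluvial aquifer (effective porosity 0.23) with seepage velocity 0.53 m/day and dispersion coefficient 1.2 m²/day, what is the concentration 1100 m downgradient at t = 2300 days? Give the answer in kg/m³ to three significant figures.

0.000100 kg/m³

For an instantaneous plane source, C(x,t) = M/(n_e·A·√(4πDt)) · exp(−(x−vt)²/(4Dt)), with n_e·A the pore (flow) area.
Plume center vt = 0.53 × 2300 = 1219 m, so the well at 1100 m is 119 m upgradient of the peak.
√(4πDt) = 186.2 m, giving peak height M/(n_e·A·√(4πDt)) = 5.1/(0.23 × 330 × 186.2) = 0.0003609 kg/m³.
(x−vt)²/(4Dt) = (-119)²/(4 × 1.2 × 2300) = 1.283; exp(−1.283) = 0.2772.
C = 0.0003609 × 0.2772 = 0.000100 kg/m³.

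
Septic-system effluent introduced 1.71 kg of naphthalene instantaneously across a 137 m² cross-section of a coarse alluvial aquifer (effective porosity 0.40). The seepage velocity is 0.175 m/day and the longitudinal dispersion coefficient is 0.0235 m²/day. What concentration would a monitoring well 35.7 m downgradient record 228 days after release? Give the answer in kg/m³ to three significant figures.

0.00167 kg/m³

For an instantaneous plane source, C(x,t) = M/(n_e·A·√(4πDt)) · exp(−(x−vt)²/(4Dt)), with n_e·A the pore (flow) area.
Plume center vt = 0.175 × 228 = 39.9 m, so the well at 35.7 m is 4.2 m upgradient of the peak.
√(4πDt) = 8.206 m, giving peak height M/(n_e·A·√(4πDt)) = 1.71/(0.40 × 137 × 8.206) = 0.003803 kg/m³.
(x−vt)²/(4Dt) = (-4.2)²/(4 × 0.0235 × 228) = 0.8231; exp(−0.8231) = 0.4391.
C = 0.003803 × 0.4391 = 0.00167 kg/m³.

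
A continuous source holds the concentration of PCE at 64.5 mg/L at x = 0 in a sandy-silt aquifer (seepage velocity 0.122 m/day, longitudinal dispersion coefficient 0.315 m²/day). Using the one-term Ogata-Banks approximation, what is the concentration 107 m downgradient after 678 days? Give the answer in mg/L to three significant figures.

7.74 mg/L

For a continuous step input, C/C₀ ≈ ½·erfc((x−vt)/(2√(Dt))).
vt = 0.122 × 678 = 82.716 m and 2√(Dt) = 2√(0.315 × 678) = 29.23 m.
Argument (x−vt)/(2√(Dt)) = (107 − 82.716)/29.23 = 0.8308; ½·erfc(0.8308) = 0.1200.
C = 64.5 × 0.1200 = 7.74 mg/L.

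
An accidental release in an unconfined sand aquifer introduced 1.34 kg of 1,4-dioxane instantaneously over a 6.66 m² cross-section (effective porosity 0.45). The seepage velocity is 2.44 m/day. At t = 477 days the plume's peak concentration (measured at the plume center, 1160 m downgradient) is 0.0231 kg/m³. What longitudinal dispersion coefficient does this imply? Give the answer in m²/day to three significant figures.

At the plume center C_max = M/(n_e·A·√(4πDt)), so D = M²/(4πt·(n_e·A·C_max)²).
n_e·A·C_max = 0.45 × 6.66 × 0.0231 = 0.06923 kg/m.
D = 1.34²/(4π × 477 × 0.06923²) = 0.0625 m²/day.

0.0625 m²/day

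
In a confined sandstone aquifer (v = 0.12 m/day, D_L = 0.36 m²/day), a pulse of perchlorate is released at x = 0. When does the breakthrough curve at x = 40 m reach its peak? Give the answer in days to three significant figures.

309 days

For the 1D instantaneous-source solution, setting ∂C/∂t = 0 at fixed x gives v²t² + 2Dt − x² = 0, so t = (√(D² + v²x²) − D)/v².
√(D² + v²x²) = √(0.36² + 0.12² × 40²) = 4.813; v² = 0.0144.
t = (4.813 − 0.36)/0.0144 = 309 days (vs. the pure-advection estimate x/v = 333 d).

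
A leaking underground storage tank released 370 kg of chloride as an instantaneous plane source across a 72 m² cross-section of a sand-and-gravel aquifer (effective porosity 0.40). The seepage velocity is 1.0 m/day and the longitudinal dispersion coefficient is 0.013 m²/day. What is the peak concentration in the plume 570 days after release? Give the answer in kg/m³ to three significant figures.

1.33 kg/m³

The peak of an instantaneous 1D plume sits at x = vt; there the Gaussian factor is 1 and C_max = M/(n_e·A·√(4πDt)), where n_e·A is the pore area the mass is dissolved in.
√(4πDt) = √(4π × 0.013 × 570) = 9.650 m, so C_max = 370/(0.40 × 72 × 9.650) = 1.33 kg/m³.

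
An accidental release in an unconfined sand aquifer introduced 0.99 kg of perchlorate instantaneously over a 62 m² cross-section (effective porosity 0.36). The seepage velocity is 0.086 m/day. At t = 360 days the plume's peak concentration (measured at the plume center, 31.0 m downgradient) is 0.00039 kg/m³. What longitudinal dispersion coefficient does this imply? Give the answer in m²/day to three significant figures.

At the plume center C_max = M/(n_e·A·√(4πDt)), so D = M²/(4πt·(n_e·A·C_max)²).
n_e·A·C_max = 0.36 × 62 × 0.00039 = 0.008705 kg/m.
D = 0.99²/(4π × 360 × 0.008705²) = 2.86 m²/day.

2.86 m²/day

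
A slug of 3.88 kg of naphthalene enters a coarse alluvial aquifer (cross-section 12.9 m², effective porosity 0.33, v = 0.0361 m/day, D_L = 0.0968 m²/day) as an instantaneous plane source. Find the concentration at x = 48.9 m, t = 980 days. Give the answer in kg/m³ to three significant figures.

For an instantaneous plane source, C(x,t) = M/(n_e·A·√(4πDt)) · exp(−(x−vt)²/(4Dt)), with n_e·A the pore (flow) area.
Plume center vt = 0.0361 × 980 = 35.378 m, so the well at 48.9 m is 13.522 m downgradient of the peak.
√(4πDt) = 34.53 m, giving peak height M/(n_e·A·√(4πDt)) = 3.88/(0.33 × 12.9 × 34.53) = 0.02640 kg/m³.
(x−vt)²/(4Dt) = (13.522)²/(4 × 0.0968 × 980) = 0.4819; exp(−0.4819) = 0.6176.
C = 0.02640 × 0.6176 = 0.0163 kg/m³.

0.0163 kg/m³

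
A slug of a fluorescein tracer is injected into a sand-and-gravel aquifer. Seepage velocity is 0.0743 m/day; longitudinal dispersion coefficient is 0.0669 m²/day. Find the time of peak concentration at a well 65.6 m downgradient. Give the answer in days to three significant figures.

For the 1D instantaneous-source solution, setting ∂C/∂t = 0 at fixed x gives v²t² + 2Dt − x² = 0, so t = (√(D² + v²x²) − D)/v².
√(D² + v²x²) = √(0.0669² + 0.0743² × 65.6²) = 4.875; v² = 0.00552049.
t = (4.875 − 0.0669)/0.00552049 = 871 days (vs. the pure-advection estimate x/v = 883 d).

871 days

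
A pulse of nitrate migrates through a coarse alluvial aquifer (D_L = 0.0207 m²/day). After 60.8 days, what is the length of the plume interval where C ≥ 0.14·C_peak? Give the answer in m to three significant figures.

6.29 m

The plume is Gaussian with σ = √(2Dt) = √(2 × 0.0207 × 60.8) = 1.587 m.
C/C_peak = exp(−Δx²/(2σ²)) = 0.14 ⇒ Δx = σ·√(−2 ln 0.14) = 1.587 × 1.983 = 3.147 m.
Width = 2Δx = 6.29 m.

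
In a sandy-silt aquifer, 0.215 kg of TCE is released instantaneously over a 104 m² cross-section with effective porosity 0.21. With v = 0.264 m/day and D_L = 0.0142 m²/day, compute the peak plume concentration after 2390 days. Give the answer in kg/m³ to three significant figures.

0.000477 kg/m³

The peak of an instantaneous 1D plume sits at x = vt; there the Gaussian factor is 1 and C_max = M/(n_e·A·√(4πDt)), where n_e·A is the pore area the mass is dissolved in.
√(4πDt) = √(4π × 0.0142 × 2390) = 20.65 m, so C_max = 0.215/(0.21 × 104 × 20.65) = 0.000477 kg/m³.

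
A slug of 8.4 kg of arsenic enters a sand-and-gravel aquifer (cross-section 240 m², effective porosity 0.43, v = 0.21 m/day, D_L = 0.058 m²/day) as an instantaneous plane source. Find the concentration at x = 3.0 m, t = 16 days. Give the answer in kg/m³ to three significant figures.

For an instantaneous plane source, C(x,t) = M/(n_e·A·√(4πDt)) · exp(−(x−vt)²/(4Dt)), with n_e·A the pore (flow) area.
Plume center vt = 0.21 × 16 = 3.36 m, so the well at 3.0 m is 0.36 m upgradient of the peak.
√(4πDt) = 3.415 m, giving peak height M/(n_e·A·√(4πDt)) = 8.4/(0.43 × 240 × 3.415) = 0.02383 kg/m³.
(x−vt)²/(4Dt) = (-0.36)²/(4 × 0.058 × 16) = 0.03491; exp(−0.03491) = 0.9657.
C = 0.02383 × 0.9657 = 0.0230 kg/m³.

0.0230 kg/m³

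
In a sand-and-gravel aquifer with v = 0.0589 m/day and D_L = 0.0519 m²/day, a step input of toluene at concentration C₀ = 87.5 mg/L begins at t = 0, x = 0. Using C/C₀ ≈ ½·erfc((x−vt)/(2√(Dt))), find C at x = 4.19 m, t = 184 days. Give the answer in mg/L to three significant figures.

For a continuous step input, C/C₀ ≈ ½·erfc((x−vt)/(2√(Dt))).
vt = 0.0589 × 184 = 10.8376 m and 2√(Dt) = 2√(0.0519 × 184) = 6.180 m.
Argument (x−vt)/(2√(Dt)) = (4.19 − 10.8376)/6.180 = -1.076; ½·erfc(-1.076) = 0.9360.
C = 87.5 × 0.9360 = 81.9 mg/L.

81.9 mg/L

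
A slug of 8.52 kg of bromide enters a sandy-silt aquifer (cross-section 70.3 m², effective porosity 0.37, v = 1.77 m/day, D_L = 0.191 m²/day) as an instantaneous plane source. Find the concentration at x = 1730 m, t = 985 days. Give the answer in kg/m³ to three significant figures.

0.00530 kg/m³

For an instantaneous plane source, C(x,t) = M/(n_e·A·√(4πDt)) · exp(−(x−vt)²/(4Dt)), with n_e·A the pore (flow) area.
Plume center vt = 1.77 × 985 = 1743.45 m, so the well at 1730 m is 13.45 m upgradient of the peak.
√(4πDt) = 48.62 m, giving peak height M/(n_e·A·√(4πDt)) = 8.52/(0.37 × 70.3 × 48.62) = 0.006737 kg/m³.
(x−vt)²/(4Dt) = (-13.45)²/(4 × 0.191 × 985) = 0.2404; exp(−0.2404) = 0.7863.
C = 0.006737 × 0.7863 = 0.00530 kg/m³.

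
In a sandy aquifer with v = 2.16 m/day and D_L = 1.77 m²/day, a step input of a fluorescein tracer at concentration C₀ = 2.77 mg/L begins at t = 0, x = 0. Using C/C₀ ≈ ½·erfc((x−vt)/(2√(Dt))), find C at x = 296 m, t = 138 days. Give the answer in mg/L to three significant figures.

1.49 mg/L

For a continuous step input, C/C₀ ≈ ½·erfc((x−vt)/(2√(Dt))).
vt = 2.16 × 138 = 298.08 m and 2√(Dt) = 2√(1.77 × 138) = 31.26 m.
Argument (x−vt)/(2√(Dt)) = (296 − 298.08)/31.26 = -0.06654; ½·erfc(-0.06654) = 0.5375.
C = 2.77 × 0.5375 = 1.49 mg/L.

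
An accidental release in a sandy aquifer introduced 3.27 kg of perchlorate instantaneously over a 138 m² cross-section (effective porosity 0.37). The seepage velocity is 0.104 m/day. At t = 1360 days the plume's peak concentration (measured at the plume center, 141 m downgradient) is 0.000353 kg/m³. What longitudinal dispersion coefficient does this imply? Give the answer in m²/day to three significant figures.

At the plume center C_max = M/(n_e·A·√(4πDt)), so D = M²/(4πt·(n_e·A·C_max)²).
n_e·A·C_max = 0.37 × 138 × 0.000353 = 0.01802 kg/m.
D = 3.27²/(4π × 1360 × 0.01802²) = 1.93 m²/day.

1.93 m²/day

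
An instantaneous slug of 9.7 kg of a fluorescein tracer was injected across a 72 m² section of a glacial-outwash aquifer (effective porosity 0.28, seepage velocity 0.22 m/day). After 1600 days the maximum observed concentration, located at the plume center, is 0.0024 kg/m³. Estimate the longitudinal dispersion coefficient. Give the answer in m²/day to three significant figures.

2.00 m²/day

At the plume center C_max = M/(n_e·A·√(4πDt)), so D = M²/(4πt·(n_e·A·C_max)²).
n_e·A·C_max = 0.28 × 72 × 0.0024 = 0.04838 kg/m.
D = 9.7²/(4π × 1600 × 0.04838²) = 2.00 m²/day.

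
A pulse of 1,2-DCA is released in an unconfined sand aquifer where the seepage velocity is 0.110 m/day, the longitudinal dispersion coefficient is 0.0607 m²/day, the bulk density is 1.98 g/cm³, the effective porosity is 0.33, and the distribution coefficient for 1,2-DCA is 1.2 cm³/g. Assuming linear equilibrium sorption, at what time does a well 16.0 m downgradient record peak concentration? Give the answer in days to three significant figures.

Retardation factor R = 1 + ρ_b·K_d/n = 1 + 1.98 × 1.2/0.33 = 8.200.
Sorption retards both mechanisms: v_R = v/R = 0.01341 m/day, D_R = D/R = 0.007402 m²/day.
Peak time from v_R²t² + 2D_R t − x² = 0: t = (√(D_R² + v_R²x²) − D_R)/v_R².
√(D_R² + v_R²x²) = √(0.007402² + 0.01341² × 16.0²) = 0.2147; v_R² = 0.0001798.
t = (0.2147 − 0.007402)/0.0001798 = 1150 days.

1150 days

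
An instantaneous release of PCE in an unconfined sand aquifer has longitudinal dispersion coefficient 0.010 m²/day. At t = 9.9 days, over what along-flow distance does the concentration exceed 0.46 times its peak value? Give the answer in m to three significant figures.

The plume is Gaussian with σ = √(2Dt) = √(2 × 0.010 × 9.9) = 0.4450 m.
C/C_peak = exp(−Δx²/(2σ²)) = 0.46 ⇒ Δx = σ·√(−2 ln 0.46) = 0.4450 × 1.246 = 0.5545 m.
Width = 2Δx = 1.11 m.

1.11 m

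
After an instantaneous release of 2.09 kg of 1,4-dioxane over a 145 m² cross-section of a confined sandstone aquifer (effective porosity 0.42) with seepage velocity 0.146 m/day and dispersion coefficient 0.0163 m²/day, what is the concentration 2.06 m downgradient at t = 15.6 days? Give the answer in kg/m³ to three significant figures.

0.0183 kg/m³

For an instantaneous plane source, C(x,t) = M/(n_e·A·√(4πDt)) · exp(−(x−vt)²/(4Dt)), with n_e·A the pore (flow) area.
Plume center vt = 0.146 × 15.6 = 2.2776 m, so the well at 2.06 m is 0.2176 m upgradient of the peak.
√(4πDt) = 1.788 m, giving peak height M/(n_e·A·√(4πDt)) = 2.09/(0.42 × 145 × 1.788) = 0.01919 kg/m³.
(x−vt)²/(4Dt) = (-0.2176)²/(4 × 0.0163 × 15.6) = 0.04655; exp(−0.04655) = 0.9545.
C = 0.01919 × 0.9545 = 0.0183 kg/m³.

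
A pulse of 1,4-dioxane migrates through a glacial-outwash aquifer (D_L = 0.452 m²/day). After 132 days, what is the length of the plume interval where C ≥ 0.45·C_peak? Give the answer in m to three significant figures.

27.6 m

The plume is Gaussian with σ = √(2Dt) = √(2 × 0.452 × 132) = 10.92 m.
C/C_peak = exp(−Δx²/(2σ²)) = 0.45 ⇒ Δx = σ·√(−2 ln 0.45) = 10.92 × 1.264 = 13.80 m.
Width = 2Δx = 27.6 m.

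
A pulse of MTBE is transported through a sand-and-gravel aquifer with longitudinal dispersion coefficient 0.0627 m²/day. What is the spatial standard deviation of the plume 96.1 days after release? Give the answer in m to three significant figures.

Dispersive spreading gives a Gaussian with σ² = 2Dt; advection only shifts the center.
σ = √(2 × 0.0627 × 96.1) = 3.47 m.

3.47 m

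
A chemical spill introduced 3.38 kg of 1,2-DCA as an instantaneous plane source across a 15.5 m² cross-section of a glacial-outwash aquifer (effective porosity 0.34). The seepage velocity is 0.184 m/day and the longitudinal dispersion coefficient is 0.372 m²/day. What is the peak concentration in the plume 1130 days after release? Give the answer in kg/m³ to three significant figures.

0.00882 kg/m³

The peak of an instantaneous 1D plume sits at x = vt; there the Gaussian factor is 1 and C_max = M/(n_e·A·√(4πDt)), where n_e·A is the pore area the mass is dissolved in.
√(4πDt) = √(4π × 0.372 × 1130) = 72.68 m, so C_max = 3.38/(0.34 × 15.5 × 72.68) = 0.00882 kg/m³.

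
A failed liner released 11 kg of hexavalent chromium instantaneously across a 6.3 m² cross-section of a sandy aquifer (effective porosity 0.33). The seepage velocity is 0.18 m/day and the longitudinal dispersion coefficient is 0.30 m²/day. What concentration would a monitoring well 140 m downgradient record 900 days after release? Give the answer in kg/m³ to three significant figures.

0.0580 kg/m³

For an instantaneous plane source, C(x,t) = M/(n_e·A·√(4πDt)) · exp(−(x−vt)²/(4Dt)), with n_e·A the pore (flow) area.
Plume center vt = 0.18 × 900 = 162 m, so the well at 140 m is 22 m upgradient of the peak.
√(4πDt) = 58.25 m, giving peak height M/(n_e·A·√(4πDt)) = 11/(0.33 × 6.3 × 58.25) = 0.09083 kg/m³.
(x−vt)²/(4Dt) = (-22)²/(4 × 0.30 × 900) = 0.4481; exp(−0.4481) = 0.6388.
C = 0.09083 × 0.6388 = 0.0580 kg/m³.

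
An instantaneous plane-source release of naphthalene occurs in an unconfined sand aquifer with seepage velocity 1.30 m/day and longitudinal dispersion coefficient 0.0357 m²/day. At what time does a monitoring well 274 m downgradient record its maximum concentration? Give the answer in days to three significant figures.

For the 1D instantaneous-source solution, setting ∂C/∂t = 0 at fixed x gives v²t² + 2Dt − x² = 0, so t = (√(D² + v²x²) − D)/v².
√(D² + v²x²) = √(0.0357² + 1.30² × 274²) = 356.2; v² = 1.69.
t = (356.2 − 0.0357)/1.69 = 211 days (vs. the pure-advection estimate x/v = 211 d).

211 days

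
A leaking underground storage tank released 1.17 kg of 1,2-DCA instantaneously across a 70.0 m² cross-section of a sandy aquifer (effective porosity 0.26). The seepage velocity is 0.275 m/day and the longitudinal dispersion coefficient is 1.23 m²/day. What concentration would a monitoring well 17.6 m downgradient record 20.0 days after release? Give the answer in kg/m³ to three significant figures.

For an instantaneous plane source, C(x,t) = M/(n_e·A·√(4πDt)) · exp(−(x−vt)²/(4Dt)), with n_e·A the pore (flow) area.
Plume center vt = 0.275 × 20.0 = 5.5 m, so the well at 17.6 m is 12.1 m downgradient of the peak.
√(4πDt) = 17.58 m, giving peak height M/(n_e·A·√(4πDt)) = 1.17/(0.26 × 70.0 × 17.58) = 0.003657 kg/m³.
(x−vt)²/(4Dt) = (12.1)²/(4 × 1.23 × 20.0) = 1.488; exp(−1.488) = 0.2258.
C = 0.003657 × 0.2258 = 0.000826 kg/m³.

0.000826 kg/m³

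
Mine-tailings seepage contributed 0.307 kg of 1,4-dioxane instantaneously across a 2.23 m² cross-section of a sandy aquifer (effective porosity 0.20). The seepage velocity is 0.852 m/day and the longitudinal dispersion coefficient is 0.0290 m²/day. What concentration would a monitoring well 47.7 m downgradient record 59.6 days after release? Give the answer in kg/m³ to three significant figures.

0.0375 kg/m³

For an instantaneous plane source, C(x,t) = M/(n_e·A·√(4πDt)) · exp(−(x−vt)²/(4Dt)), with n_e·A the pore (flow) area.
Plume center vt = 0.852 × 59.6 = 50.7792 m, so the well at 47.7 m is 3.0792 m upgradient of the peak.
√(4πDt) = 4.660 m, giving peak height M/(n_e·A·√(4πDt)) = 0.307/(0.20 × 2.23 × 4.660) = 0.1477 kg/m³.
(x−vt)²/(4Dt) = (-3.0792)²/(4 × 0.0290 × 59.6) = 1.371; exp(−1.371) = 0.2539.
C = 0.1477 × 0.2539 = 0.0375 kg/m³.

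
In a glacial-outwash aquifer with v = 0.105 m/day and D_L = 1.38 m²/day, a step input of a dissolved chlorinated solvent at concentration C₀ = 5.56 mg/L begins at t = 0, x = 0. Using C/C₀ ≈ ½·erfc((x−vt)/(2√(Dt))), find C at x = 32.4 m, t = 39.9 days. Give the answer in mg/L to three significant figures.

For a continuous step input, C/C₀ ≈ ½·erfc((x−vt)/(2√(Dt))).
vt = 0.105 × 39.9 = 4.1895 m and 2√(Dt) = 2√(1.38 × 39.9) = 14.84 m.
Argument (x−vt)/(2√(Dt)) = (32.4 − 4.1895)/14.84 = 1.901; ½·erfc(1.901) = 0.003590.
C = 5.56 × 0.003590 = 0.0200 mg/L.

0.0200 mg/L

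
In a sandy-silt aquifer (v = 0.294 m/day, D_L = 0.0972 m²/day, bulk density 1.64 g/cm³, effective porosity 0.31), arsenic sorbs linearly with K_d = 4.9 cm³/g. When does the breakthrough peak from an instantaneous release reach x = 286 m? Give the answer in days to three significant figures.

Retardation factor R = 1 + ρ_b·K_d/n = 1 + 1.64 × 4.9/0.31 = 26.92.
Sorption retards both mechanisms: v_R = v/R = 0.01092 m/day, D_R = D/R = 0.003611 m²/day.
Peak time from v_R²t² + 2D_R t − x² = 0: t = (√(D_R² + v_R²x²) − D_R)/v_R².
√(D_R² + v_R²x²) = √(0.003611² + 0.01092² × 286²) = 3.123; v_R² = 0.0001192.
t = (3.123 − 0.003611)/0.0001192 = 26200 days.

26200 days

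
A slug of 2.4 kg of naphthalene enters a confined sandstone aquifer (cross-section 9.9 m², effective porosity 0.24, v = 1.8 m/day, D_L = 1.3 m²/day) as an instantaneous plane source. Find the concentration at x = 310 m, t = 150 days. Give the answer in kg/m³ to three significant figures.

0.00262 kg/m³

For an instantaneous plane source, C(x,t) = M/(n_e·A·√(4πDt)) · exp(−(x−vt)²/(4Dt)), with n_e·A the pore (flow) area.
Plume center vt = 1.8 × 150 = 270 m, so the well at 310 m is 40 m downgradient of the peak.
√(4πDt) = 49.50 m, giving peak height M/(n_e·A·√(4πDt)) = 2.4/(0.24 × 9.9 × 49.50) = 0.02041 kg/m³.
(x−vt)²/(4Dt) = (40)²/(4 × 1.3 × 150) = 2.051; exp(−2.051) = 0.1286.
C = 0.02041 × 0.1286 = 0.00262 kg/m³.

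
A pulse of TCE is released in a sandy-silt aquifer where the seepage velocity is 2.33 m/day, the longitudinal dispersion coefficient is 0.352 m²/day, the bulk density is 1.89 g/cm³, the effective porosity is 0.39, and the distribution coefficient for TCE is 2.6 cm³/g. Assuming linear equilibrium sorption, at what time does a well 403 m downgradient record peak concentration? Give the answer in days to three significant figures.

Retardation factor R = 1 + ρ_b·K_d/n = 1 + 1.89 × 2.6/0.39 = 13.60.
Sorption retards both mechanisms: v_R = v/R = 0.1713 m/day, D_R = D/R = 0.02588 m²/day.
Peak time from v_R²t² + 2D_R t − x² = 0: t = (√(D_R² + v_R²x²) − D_R)/v_R².
√(D_R² + v_R²x²) = √(0.02588² + 0.1713² × 403²) = 69.03; v_R² = 0.02934.
t = (69.03 − 0.02588)/0.02934 = 2350 days.

2350 days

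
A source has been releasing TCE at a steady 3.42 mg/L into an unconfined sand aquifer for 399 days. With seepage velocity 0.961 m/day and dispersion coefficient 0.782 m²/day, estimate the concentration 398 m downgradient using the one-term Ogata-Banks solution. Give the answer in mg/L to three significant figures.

0.958 mg/L

For a continuous step input, C/C₀ ≈ ½·erfc((x−vt)/(2√(Dt))).
vt = 0.961 × 399 = 383.439 m and 2√(Dt) = 2√(0.782 × 399) = 35.33 m.
Argument (x−vt)/(2√(Dt)) = (398 − 383.439)/35.33 = 0.4121; ½·erfc(0.4121) = 0.2800.
C = 3.42 × 0.2800 = 0.958 mg/L.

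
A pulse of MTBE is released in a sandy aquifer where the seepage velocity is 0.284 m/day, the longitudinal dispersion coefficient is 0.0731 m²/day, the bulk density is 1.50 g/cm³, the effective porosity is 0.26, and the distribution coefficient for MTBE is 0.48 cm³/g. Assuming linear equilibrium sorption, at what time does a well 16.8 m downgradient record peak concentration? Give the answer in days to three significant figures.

Retardation factor R = 1 + ρ_b·K_d/n = 1 + 1.50 × 0.48/0.26 = 3.769.
Sorption retards both mechanisms: v_R = v/R = 0.07535 m/day, D_R = D/R = 0.01940 m²/day.
Peak time from v_R²t² + 2D_R t − x² = 0: t = (√(D_R² + v_R²x²) − D_R)/v_R².
√(D_R² + v_R²x²) = √(0.01940² + 0.07535² × 16.8²) = 1.266; v_R² = 0.005678.
t = (1.266 − 0.01940)/0.005678 = 220 days.

220 days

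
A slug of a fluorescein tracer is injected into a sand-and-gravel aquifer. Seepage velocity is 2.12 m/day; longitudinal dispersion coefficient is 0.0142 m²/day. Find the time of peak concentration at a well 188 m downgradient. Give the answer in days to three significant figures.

For the 1D instantaneous-source solution, setting ∂C/∂t = 0 at fixed x gives v²t² + 2Dt − x² = 0, so t = (√(D² + v²x²) − D)/v².
√(D² + v²x²) = √(0.0142² + 2.12² × 188²) = 398.6; v² = 4.4944.
t = (398.6 − 0.0142)/4.4944 = 88.7 days (vs. the pure-advection estimate x/v = 88.7 d).

88.7 days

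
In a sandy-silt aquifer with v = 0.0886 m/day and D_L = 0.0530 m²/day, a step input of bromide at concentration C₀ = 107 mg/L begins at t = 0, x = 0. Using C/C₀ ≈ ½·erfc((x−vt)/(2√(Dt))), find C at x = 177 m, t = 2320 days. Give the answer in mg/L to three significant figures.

103 mg/L

For a continuous step input, C/C₀ ≈ ½·erfc((x−vt)/(2√(Dt))).
vt = 0.0886 × 2320 = 205.552 m and 2√(Dt) = 2√(0.0530 × 2320) = 22.18 m.
Argument (x−vt)/(2√(Dt)) = (177 − 205.552)/22.18 = -1.287; ½·erfc(-1.287) = 0.9656.
C = 107 × 0.9656 = 103 mg/L.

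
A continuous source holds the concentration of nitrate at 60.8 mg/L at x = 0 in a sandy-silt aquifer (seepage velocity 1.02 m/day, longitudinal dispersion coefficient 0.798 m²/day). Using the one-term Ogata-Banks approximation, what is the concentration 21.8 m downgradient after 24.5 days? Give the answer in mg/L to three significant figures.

42.3 mg/L

For a continuous step input, C/C₀ ≈ ½·erfc((x−vt)/(2√(Dt))).
vt = 1.02 × 24.5 = 24.99 m and 2√(Dt) = 2√(0.798 × 24.5) = 8.843 m.
Argument (x−vt)/(2√(Dt)) = (21.8 − 24.99)/8.843 = -0.3607; ½·erfc(-0.3607) = 0.6950.
C = 60.8 × 0.6950 = 42.3 mg/L.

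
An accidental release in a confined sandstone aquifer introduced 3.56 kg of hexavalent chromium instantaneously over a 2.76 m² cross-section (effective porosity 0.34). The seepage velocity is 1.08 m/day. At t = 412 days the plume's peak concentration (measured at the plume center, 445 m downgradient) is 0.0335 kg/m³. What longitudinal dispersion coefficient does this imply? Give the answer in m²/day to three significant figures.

2.48 m²/day

At the plume center C_max = M/(n_e·A·√(4πDt)), so D = M²/(4πt·(n_e·A·C_max)²).
n_e·A·C_max = 0.34 × 2.76 × 0.0335 = 0.03144 kg/m.
D = 3.56²/(4π × 412 × 0.03144²) = 2.48 m²/day.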